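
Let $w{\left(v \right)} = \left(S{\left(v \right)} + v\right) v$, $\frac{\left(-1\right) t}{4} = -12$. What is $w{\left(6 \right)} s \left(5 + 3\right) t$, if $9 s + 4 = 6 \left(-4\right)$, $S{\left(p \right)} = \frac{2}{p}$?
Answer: $- \frac{136192}{3} \approx -45397.0$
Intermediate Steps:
$t = 48$ ($t = \left(-4\right) \left(-12\right) = 48$)
$w{\left(v \right)} = v \left(v + \frac{2}{v}\right)$ ($w{\left(v \right)} = \left(\frac{2}{v} + v\right) v = \left(v + \frac{2}{v}\right) v = v \left(v + \frac{2}{v}\right)$)
$s = - \frac{28}{9}$ ($s = - \frac{4}{9} + \frac{6 \left(-4\right)}{9} = - \frac{4}{9} + \frac{1}{9} \left(-24\right) = - \frac{4}{9} - \frac{8}{3} = - \frac{28}{9} \approx -3.1111$)
$w{\left(6 \right)} s \left(5 + 3\right) t = \left(2 + 6^{2}\right) \left(- \frac{28 \left(5 + 3\right)}{9}\right) 48 = \left(2 + 36\right) \left(\left(- \frac{28}{9}\right) 8\right) 48 = 38 \left(- \frac{224}{9}\right) 48 = \left(- \frac{8512}{9}\right) 48 = - \frac{136192}{3}$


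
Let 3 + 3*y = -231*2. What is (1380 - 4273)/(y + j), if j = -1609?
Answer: 2893/1764 ≈ 1.6400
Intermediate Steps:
y = -155 (y = -1 + (-231*2)/3 = -1 + (⅓)*(-462) = -1 - 154 = -155)
(1380 - 4273)/(y + j) = (1380 - 4273)/(-155 - 1609) = -2893/(-1764) = -2893*(-1/1764) = 2893/1764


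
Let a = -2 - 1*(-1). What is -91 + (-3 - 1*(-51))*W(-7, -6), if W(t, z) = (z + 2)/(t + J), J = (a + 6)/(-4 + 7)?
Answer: -55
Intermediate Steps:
a = -1 (a = -2 + 1 = -1)
J = 5/3 (J = (-1 + 6)/(-4 + 7) = 5/3 ≈ 1.6667)
W(t, z) = (2 + z)/(5/3 + t) (W(t, z) = (z + 2)/(t + 5/3) = (2 + z)/(5/3 + t))
-91 + (-3 - 1*(-51))*W(-7, -6) = -91 + (-3 - 1*(-51))*(3*(2 - 6)/(5 + 3*(-7))) = -91 + (-3 + 51)*(3*(-4)/(5 - 21)) = -91 + 48*(3*(-4)/(-16)) = -91 + 48*(3*(-1/16)*(-4)) = -91 + 48*(¾) = -91 + 36 = -55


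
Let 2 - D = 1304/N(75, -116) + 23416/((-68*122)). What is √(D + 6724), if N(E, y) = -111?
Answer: √89310004995489/115107 ≈ 82.101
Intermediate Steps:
D = 1907359/115107 (D = 2 - (1304/(-111) + 23416/((-68*122))) = 2 - (1304*(-1/111) + 23416/(-8296)) = 2 - (-1304/111 + 23416*(-1/8296)) = 2 - (-1304/111 - 2927/1037) = 2 - 1*(-1677145/115107) = 2 + 1677145/115107 = 1907359/115107 ≈ 16.570)
√(D + 6724) = √(1907359/115107 + 6724) = √(775886827/115107) = √89310004995489/115107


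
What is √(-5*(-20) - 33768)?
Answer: 2*I*√8417 ≈ 183.49*I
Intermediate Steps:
√(-5*(-20) - 33768) = √(100 - 33768) = √(-33668) = 2*I*√8417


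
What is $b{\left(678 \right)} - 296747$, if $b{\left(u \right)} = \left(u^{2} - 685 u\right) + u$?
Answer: $-300815$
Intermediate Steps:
$b{\left(u \right)} = u^{2} - 684 u$
$b{\left(678 \right)} - 296747 = 678 \left(-684 + 678\right) - 296747 = 678 \left(-6\right) - 296747 = -4068 - 296747 = -300815$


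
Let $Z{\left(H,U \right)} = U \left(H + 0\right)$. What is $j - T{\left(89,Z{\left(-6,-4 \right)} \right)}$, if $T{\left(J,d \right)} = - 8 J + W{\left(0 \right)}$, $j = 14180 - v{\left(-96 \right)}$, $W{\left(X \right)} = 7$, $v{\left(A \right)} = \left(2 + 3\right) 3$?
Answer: $14870$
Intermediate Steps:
$v{\left(A \right)} = 15$ ($v{\left(A \right)} = 5 \cdot 3 = 15$)
$j = 14165$ ($j = 14180 - 15 = 14165$)
$Z{\left(H,U \right)} = H U$ ($Z{\left(H,U \right)} = U H = H U$)
$T{\left(J,d \right)} = 7 - 8 J$ ($T{\left(J,d \right)} = - 8 J + 7 = 7 - 8 J$)
$j - T{\left(89,Z{\left(-6,-4 \right)} \right)} = 14165 - \left(7 - 712\right) = 14165 - -705 = 14165 + 705 = 14870$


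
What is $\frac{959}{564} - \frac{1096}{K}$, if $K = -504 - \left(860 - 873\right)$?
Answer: $\frac{1089013}{276924} \approx 3.9325$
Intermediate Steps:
$K = -491$ ($K = -504 - \left(860 - 873\right) = -504 - -13 = -504 + 13 = -491$)
$\frac{959}{564} - \frac{1096}{K} = \frac{959}{564} - \frac{1096}{-491} = 959 \cdot \frac{1}{564} - - \frac{1096}{491} = \frac{959}{564} + \frac{1096}{491} = \frac{1089013}{276924}$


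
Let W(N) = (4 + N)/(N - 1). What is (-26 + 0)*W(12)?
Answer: -416/11 ≈ -37.818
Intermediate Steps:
W(N) = (4 + N)/(-1 + N)
(-26 + 0)*W(12) = (-26 + 0)*((4 + 12)/(-1 + 12)) = -26*16/11 = -416/11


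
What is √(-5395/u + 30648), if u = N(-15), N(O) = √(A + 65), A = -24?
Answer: √(51519288 - 221195*√41)/41 ≈ 172.64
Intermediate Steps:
N(O) = √41 (N(O) = √(-24 + 65) = √41)
u = √41 ≈ 6.4031
√(-5395/u + 30648) = √(-5395*√41/41 + 30648) = √(30648 - 5395*√41/41)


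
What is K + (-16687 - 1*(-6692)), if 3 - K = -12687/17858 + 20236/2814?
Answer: -251223886987/25126206 ≈ -9998.5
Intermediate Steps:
K = -87458017/25126206 (K = 3 - (-12687/17858 + 20236/2814) = 3 - (-12687*1/17858 + 20236*(1/2814)) = 3 - (-12687/17858 + 10118/1407) = 3 - 1*162836635/25126206 = 3 - 162836635/25126206 = -87458017/25126206 ≈ -3.4807)
K + (-16687 - 1*(-6692)) = -87458017/25126206 + (-16687 - 1*(-6692)) = -87458017/25126206 + (-16687 + 6692) = -87458017/25126206 - 9995 = -251223886987/25126206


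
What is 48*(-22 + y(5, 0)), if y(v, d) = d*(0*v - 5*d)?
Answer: -1056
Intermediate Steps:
y(v, d) = -5*d² (y(v, d) = d*(0 - 5*d) = d*(-5*d) = -5*d²)
48*(-22 + y(5, 0)) = 48*(-22 - 5*0²) = 48*(-22 - 5*0) = 48*(-22 + 0) = 48*(-22) = -1056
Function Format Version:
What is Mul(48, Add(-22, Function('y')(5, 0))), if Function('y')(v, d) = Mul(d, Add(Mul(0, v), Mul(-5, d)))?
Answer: -1056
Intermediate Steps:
Function('y')(v, d) = Mul(-5, Pow(d, 2)) (Function('y')(v, d) = Mul(d, Add(0, Mul(-5, d))) = Mul(d, Mul(-5, d)) = Mul(-5, Pow(d, 2)))
Mul(48, Add(-22, Function('y')(5, 0))) = Mul(48, Add(-22, Mul(-5, Pow(0, 2)))) = Mul(48, Add(-22, Mul(-5, 0))) = Mul(48, Add(-22, 0)) = Mul(48, -22) = -1056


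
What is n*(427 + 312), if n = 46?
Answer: 33994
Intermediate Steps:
n*(427 + 312) = 46*(427 + 312) = 46*739 = 33994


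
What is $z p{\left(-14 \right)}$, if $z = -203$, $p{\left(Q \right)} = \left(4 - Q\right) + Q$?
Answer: $-812$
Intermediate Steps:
$p{\left(Q \right)} = 4$
$z p{\left(-14 \right)} = \left(-203\right) 4 = -812$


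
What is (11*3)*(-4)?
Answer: -132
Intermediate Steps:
(11*3)*(-4) = 33*(-4) = -132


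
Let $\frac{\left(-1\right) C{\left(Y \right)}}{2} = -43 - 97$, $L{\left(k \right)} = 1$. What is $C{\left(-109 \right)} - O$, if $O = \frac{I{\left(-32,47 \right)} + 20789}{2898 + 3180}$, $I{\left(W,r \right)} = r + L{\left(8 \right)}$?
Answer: $\frac{1681003}{6078} \approx 276.57$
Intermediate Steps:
$C{\left(Y \right)} = 280$ ($C{\left(Y \right)} = - 2 \left(-43 - 97\right) = \left(-2\right) \left(-140\right) = 280$)
$I{\left(W,r \right)} = 1 + r$ ($I{\left(W,r \right)} = r + 1 = 1 + r$)
$O = \frac{20837}{6078}$ ($O = \frac{\left(1 + 47\right) + 20789}{2898 + 3180} = \frac{48 + 20789}{6078} = 20837 \cdot \frac{1}{6078} = \frac{20837}{6078} \approx 3.4283$)
$C{\left(-109 \right)} - O = 280 - \frac{20837}{6078} = \frac{1681003}{6078}$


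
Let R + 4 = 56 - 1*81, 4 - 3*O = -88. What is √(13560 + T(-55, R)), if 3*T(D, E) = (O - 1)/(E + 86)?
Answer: √396513033/171 ≈ 116.45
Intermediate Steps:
O = 92/3 (O = 4/3 - ⅓*(-88) = 4/3 + 88/3 = 92/3 ≈ 30.667)
R = -29 (R = -4 + (56 - 1*81) = -4 + (56 - 81) = -4 - 25 = -29)
T(D, E) = 89/(9*(86 + E)) (T(D, E) = ((92/3 - 1)/(E + 86))/3 = (89/(3*(86 + E)))/3 = 89/(9*(86 + E)))
√(13560 + T(-55, R)) = √(13560 + 89/(9*(86 - 29))) = √(13560 + (89/9)/57) = √(13560 + (89/9)*(1/57)) = √(13560 + 89/513) = √(6956369/513) = √396513033/171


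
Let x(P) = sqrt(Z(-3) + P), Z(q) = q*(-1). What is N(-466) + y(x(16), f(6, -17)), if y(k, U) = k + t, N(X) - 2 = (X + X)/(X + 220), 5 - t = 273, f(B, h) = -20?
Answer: -32252/123 + sqrt(19) ≈ -257.85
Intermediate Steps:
Z(q) = -q
t = -268 (t = 5 - 1*273 = 5 - 273 = -268)
N(X) = 2 + 2*X/(220 + X) (N(X) = 2 + (X + X)/(X + 220) = 2 + (2*X)/(220 + X) = 2 + 2*X/(220 + X))
x(P) = sqrt(3 + P) (x(P) = sqrt(-1*(-3) + P) = sqrt(3 + P))
y(k, U) = -268 + k (y(k, U) = k - 268 = -268 + k)
N(-466) + y(x(16), f(6, -17)) = 4*(110 - 466)/(220 - 466) + (-268 + sqrt(3 + 16)) = 4*(-356)/(-246) + (-268 + sqrt(19)) = 4*(-1/246)*(-356) + (-268 + sqrt(19)) = 712/123 + (-268 + sqrt(19)) = -32252/123 + sqrt(19)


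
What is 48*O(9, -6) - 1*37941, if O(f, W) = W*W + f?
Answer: -35781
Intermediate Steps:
O(f, W) = f + W² (O(f, W) = W² + f = f + W²)
48*O(9, -6) - 1*37941 = 48*(9 + (-6)²) - 1*37941 = 48*(9 + 36) - 37941 = 48*45 - 37941 = 2160 - 37941 = -35781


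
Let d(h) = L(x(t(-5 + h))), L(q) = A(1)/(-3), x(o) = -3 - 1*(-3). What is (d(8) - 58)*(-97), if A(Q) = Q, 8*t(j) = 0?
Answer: 16975/3 ≈ 5658.3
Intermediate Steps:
t(j) = 0 (t(j) = (⅛)*0 = 0)
x(o) = 0 (x(o) = -3 + 3 = 0)
L(q) = -⅓ (L(q) = 1/(-3) = 1*(-⅓) = -⅓)
d(h) = -⅓
(d(8) - 58)*(-97) = (-⅓ - 58)*(-97) = -175/3*(-97) = 16975/3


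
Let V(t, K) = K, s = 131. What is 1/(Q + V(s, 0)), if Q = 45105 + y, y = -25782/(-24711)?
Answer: 8237/371538479 ≈ 2.2170e-5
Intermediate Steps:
y = 8594/8237 (y = -25782*(-1/24711) = 8594/8237 ≈ 1.0433)
Q = 371538479/8237 (Q = 45105 + 8594/8237 = 371538479/8237 ≈ 45106.)
1/(Q + V(s, 0)) = 1/(371538479/8237 + 0) = 1/(371538479/8237) = 8237/371538479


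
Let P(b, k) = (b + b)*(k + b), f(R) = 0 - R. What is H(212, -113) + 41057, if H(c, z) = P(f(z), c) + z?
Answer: 114394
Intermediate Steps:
f(R) = -R
P(b, k) = 2*b*(b + k) (P(b, k) = (2*b)*(b + k) = 2*b*(b + k))
H(c, z) = z - 2*z*(c - z) (H(c, z) = 2*(-z)*(-z + c) + z = 2*(-z)*(c - z) + z = -2*z*(c - z) + z = z - 2*z*(c - z))
H(212, -113) + 41057 = -113*(1 - 2*212 + 2*(-113)) + 41057 = -113*(1 - 424 - 226) + 41057 = -113*(-649) + 41057 = 73337 + 41057 = 114394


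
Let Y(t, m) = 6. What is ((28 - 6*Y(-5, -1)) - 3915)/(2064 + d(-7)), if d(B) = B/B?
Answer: -3923/2065 ≈ -1.8998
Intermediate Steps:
d(B) = 1
((28 - 6*Y(-5, -1)) - 3915)/(2064 + d(-7)) = ((28 - 6*6) - 3915)/(2064 + 1) = ((28 - 36) - 3915)/2065 = (-8 - 3915)*(1/2065) = -3923*1/2065 = -3923/2065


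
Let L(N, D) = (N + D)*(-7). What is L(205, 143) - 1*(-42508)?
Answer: 40072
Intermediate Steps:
L(N, D) = -7*D - 7*N (L(N, D) = (D + N)*(-7) = -7*D - 7*N)
L(205, 143) - 1*(-42508) = (-7*143 - 7*205) - 1*(-42508) = (-1001 - 1435) + 42508 = -2436 + 42508 = 40072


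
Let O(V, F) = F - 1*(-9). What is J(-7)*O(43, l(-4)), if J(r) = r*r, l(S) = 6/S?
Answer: 735/2 ≈ 367.50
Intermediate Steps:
O(V, F) = 9 + F (O(V, F) = F + 9 = 9 + F)
J(r) = r**2
J(-7)*O(43, l(-4)) = (-7)**2*(9 + 6/(-4)) = 49*(9 + 6*(-1/4)) = 49*(9 - 3/2) = 49*(15/2) = 735/2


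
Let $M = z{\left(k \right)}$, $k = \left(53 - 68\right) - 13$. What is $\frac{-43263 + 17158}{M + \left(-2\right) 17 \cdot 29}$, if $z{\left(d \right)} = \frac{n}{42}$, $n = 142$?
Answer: $\frac{109641}{4127} \approx 26.567$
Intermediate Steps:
$k = -28$ ($k = -15 - 13 = -28$)
$z{\left(d \right)} = \frac{71}{21}$ ($z{\left(d \right)} = \frac{142}{42} = 142 \cdot \frac{1}{42} = \frac{71}{21}$)
$M = \frac{71}{21} \approx 3.381$
$\frac{-43263 + 17158}{M + \left(-2\right) 17 \cdot 29} = \frac{-43263 + 17158}{\frac{71}{21} + \left(-2\right) 17 \cdot 29} = - \frac{26105}{\frac{71}{21} - 986} = - \frac{26105}{- \frac{20635}{21}} = \left(-26105\right) \left(- \frac{21}{20635}\right) = \frac{109641}{4127}$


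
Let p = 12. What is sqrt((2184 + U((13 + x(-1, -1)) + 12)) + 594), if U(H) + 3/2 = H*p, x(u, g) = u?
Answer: 3*sqrt(1362)/2 ≈ 55.358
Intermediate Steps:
U(H) = -3/2 + 12*H (U(H) = -3/2 + H*12 = -3/2 + 12*H)
sqrt((2184 + U((13 + x(-1, -1)) + 12)) + 594) = sqrt((2184 + (-3/2 + 12*((13 - 1) + 12))) + 594) = sqrt((2184 + (-3/2 + 12*(12 + 12))) + 594) = sqrt((2184 + (-3/2 + 12*24)) + 594) = sqrt((2184 + (-3/2 + 288)) + 594) = sqrt((2184 + 573/2) + 594) = sqrt(4941/2 + 594) = sqrt(6129/2) = 3*sqrt(1362)/2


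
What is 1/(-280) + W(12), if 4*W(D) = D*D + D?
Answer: 10919/280 ≈ 38.996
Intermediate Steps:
W(D) = D/4 + D²/4 (W(D) = (D*D + D)/4 = (D² + D)/4 = (D + D²)/4 = D/4 + D²/4)
1/(-280) + W(12) = 1/(-280) + (¼)*12*(1 + 12) = -1/280 + (¼)*12*13 = -1/280 + 39 = 10919/280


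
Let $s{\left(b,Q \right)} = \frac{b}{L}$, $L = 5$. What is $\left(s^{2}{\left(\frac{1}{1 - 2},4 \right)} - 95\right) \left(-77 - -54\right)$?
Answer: $\frac{54602}{25} \approx 2184.1$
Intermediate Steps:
$s{\left(b,Q \right)} = \frac{b}{5}$
$\left(s^{2}{\left(\frac{1}{1 - 2},4 \right)} - 95\right) \left(-77 - -54\right) = \left(\left(\frac{1}{5 \left(1 - 2\right)}\right)^{2} - 95\right) \left(-77 - -54\right) = \left(\left(\frac{1}{5 \left(-1\right)}\right)^{2} - 95\right) \left(-77 + 54\right) = \left(\left(\frac{1}{5} \left(-1\right)\right)^{2} - 95\right) \left(-23\right) = \left(\left(- \frac{1}{5}\right)^{2} - 95\right) \left(-23\right) = \left(\frac{1}{25} - 95\right) \left(-23\right) = \left(- \frac{2374}{25}\right) \left(-23\right) = \frac{54602}{25}$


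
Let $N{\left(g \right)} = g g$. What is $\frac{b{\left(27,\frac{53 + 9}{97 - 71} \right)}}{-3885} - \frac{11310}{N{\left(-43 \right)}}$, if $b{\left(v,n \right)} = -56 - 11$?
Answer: $- \frac{43815467}{7183365} \approx -6.0996$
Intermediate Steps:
$N{\left(g \right)} = g^{2}$
$b{\left(v,n \right)} = -67$ ($b{\left(v,n \right)} = -56 - 11 = -67$)
$\frac{b{\left(27,\frac{53 + 9}{97 - 71} \right)}}{-3885} - \frac{11310}{N{\left(-43 \right)}} = - \frac{67}{-3885} - \frac{11310}{\left(-43\right)^{2}} = \left(-67\right) \left(- \frac{1}{3885}\right) - \frac{11310}{1849} = \frac{67}{3885} - \frac{11310}{1849} = - \frac{43815467}{7183365}$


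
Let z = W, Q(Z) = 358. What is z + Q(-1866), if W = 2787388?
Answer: 2787746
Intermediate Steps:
z = 2787388
z + Q(-1866) = 2787388 + 358 = 2787746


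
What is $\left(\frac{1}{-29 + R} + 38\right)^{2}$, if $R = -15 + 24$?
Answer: $\frac{576081}{400} \approx 1440.2$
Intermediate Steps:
$R = 9$
$\left(\frac{1}{-29 + R} + 38\right)^{2} = \left(\frac{1}{-29 + 9} + 38\right)^{2} = \left(\frac{1}{-20} + 38\right)^{2} = \left(- \frac{1}{20} + 38\right)^{2} = \left(\frac{759}{20}\right)^{2} = \frac{576081}{400}$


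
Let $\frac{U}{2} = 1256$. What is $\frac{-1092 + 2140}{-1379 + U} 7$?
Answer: $\frac{7336}{1133} \approx 6.4748$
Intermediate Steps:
$U = 2512$ ($U = 2 \cdot 1256 = 2512$)
$\frac{-1092 + 2140}{-1379 + U} 7 = \frac{-1092 + 2140}{-1379 + 2512} \cdot 7 = \frac{1048}{1133} \cdot 7 = \frac{7336}{1133}$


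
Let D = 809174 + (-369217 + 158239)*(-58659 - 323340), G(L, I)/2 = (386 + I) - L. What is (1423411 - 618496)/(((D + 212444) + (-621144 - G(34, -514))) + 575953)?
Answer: 804915/80594361773 ≈ 9.9872e-6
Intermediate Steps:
G(L, I) = 772 - 2*L + 2*I (G(L, I) = 2*((386 + I) - L) = 2*(386 + I - L) = 772 - 2*L + 2*I)
D = 80594194196 (D = 809174 - 210978*(-381999) = 809174 + 80593385022 = 80594194196)
(1423411 - 618496)/(((D + 212444) + (-621144 - G(34, -514))) + 575953) = (1423411 - 618496)/(((80594194196 + 212444) + (-621144 - (772 - 2*34 + 2*(-514)))) + 575953) = 804915/((80594406640 + (-621144 - (772 - 68 - 1028))) + 575953) = 804915/((80594406640 + (-621144 - 1*(-324))) + 575953) = 804915/((80594406640 + (-621144 + 324)) + 575953) = 804915/((80594406640 - 620820) + 575953) = 804915/(80593785820 + 575953) = 804915/80594361773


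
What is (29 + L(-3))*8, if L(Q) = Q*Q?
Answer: 304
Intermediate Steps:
L(Q) = Q²
(29 + L(-3))*8 = (29 + (-3)²)*8 = (29 + 9)*8 = 38*8 = 304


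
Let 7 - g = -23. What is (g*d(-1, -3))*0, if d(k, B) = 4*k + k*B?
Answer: 0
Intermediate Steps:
g = 30 (g = 7 - 1*(-23) = 7 + 23 = 30)
d(k, B) = 4*k + B*k
(g*d(-1, -3))*0 = (30*(-(4 - 3)))*0 = (30*(-1*1))*0 = (30*(-1))*0 = -30*0 = 0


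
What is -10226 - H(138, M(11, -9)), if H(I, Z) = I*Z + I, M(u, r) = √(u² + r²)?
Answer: -10364 - 138*√202 ≈ -12325.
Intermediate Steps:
M(u, r) = √(r² + u²)
H(I, Z) = I + I*Z
-10226 - H(138, M(11, -9)) = -10226 - 138*(1 + √((-9)² + 11²)) = -10226 - 138*(1 + √(81 + 121)) = -10226 - 138*(1 + √202) = -10226 - (138 + 138*√202) = -10226 + (-138 - 138*√202) = -10364 - 138*√202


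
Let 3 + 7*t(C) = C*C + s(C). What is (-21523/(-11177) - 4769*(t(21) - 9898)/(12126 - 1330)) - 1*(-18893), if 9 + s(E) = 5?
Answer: 701070343083/30166723 ≈ 23240.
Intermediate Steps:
s(E) = -4 (s(E) = -9 + 5 = -4)
t(C) = -1 + C²/7 (t(C) = -3/7 + (C*C - 4)/7 = -3/7 + (C² - 4)/7 = -3/7 + (-4 + C²)/7 = -3/7 + (-4/7 + C²/7) = -1 + C²/7)
(-21523/(-11177) - 4769*(t(21) - 9898)/(12126 - 1330)) - 1*(-18893) = (-21523/(-11177) - 4769*((-1 + (⅐)*21²) - 9898)/(12126 - 1330)) - 1*(-18893) = (-21523*(-1/11177) - 4769/(10796/((-1 + (⅐)*441) - 9898))) + 18893 = (21523/11177 - 4769/(10796/((-1 + 63) - 9898))) + 18893 = (21523/11177 - 4769/(10796/(62 - 9898))) + 18893 = (21523/11177 - 4769/(10796/(-9836))) + 18893 = (21523/11177 - 4769/(10796*(-1/9836))) + 18893 = (21523/11177 - 4769/(-2699/2459)) + 18893 = (21523/11177 - 4769*(-2459/2699)) + 18893 = (21523/11177 + 11726971/2699) + 18893 = 131130445444/30166723 + 18893 = 701070343083/30166723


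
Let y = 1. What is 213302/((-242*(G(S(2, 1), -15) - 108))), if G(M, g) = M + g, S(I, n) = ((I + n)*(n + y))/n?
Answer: 106651/14157 ≈ 7.5334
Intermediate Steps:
S(I, n) = (1 + n)*(I + n)/n (S(I, n) = ((I + n)*(n + 1))/n = ((I + n)*(1 + n))/n = ((1 + n)*(I + n))/n = (1 + n)*(I + n)/n)
213302/((-242*(G(S(2, 1), -15) - 108))) = 213302/((-242*(((1 + 2 + 1 + 2/1) - 15) - 108))) = 213302/((-242*(((1 + 2 + 1 + 2*1) - 15) - 108))) = 213302/((-242*(((1 + 2 + 1 + 2) - 15) - 108))) = 213302/((-242*((6 - 15) - 108))) = 213302/((-242*(-9 - 108))) = 213302/((-242*(-117))) = 213302/28314 = 213302*(1/28314) = 106651/14157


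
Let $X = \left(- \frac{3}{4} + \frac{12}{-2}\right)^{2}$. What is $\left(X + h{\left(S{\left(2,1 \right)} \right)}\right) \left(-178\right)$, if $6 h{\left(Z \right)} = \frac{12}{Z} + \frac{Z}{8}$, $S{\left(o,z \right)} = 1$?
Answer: $- \frac{50819}{6} \approx -8469.8$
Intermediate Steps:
$h{\left(Z \right)} = \frac{2}{Z} + \frac{Z}{48}$ ($h{\left(Z \right)} = \frac{\frac{12}{Z} + \frac{Z}{8}}{6} = \frac{2}{Z} + \frac{Z}{48}$)
$X = \frac{729}{16}$ ($X = \left(\left(-3\right) \frac{1}{4} + 12 \left(- \frac{1}{2}\right)\right)^{2} = \left(- \frac{3}{4} - 6\right)^{2} = \left(- \frac{27}{4}\right)^{2} = \frac{729}{16} \approx 45.563$)
$\left(X + h{\left(S{\left(2,1 \right)} \right)}\right) \left(-178\right) = \left(\frac{729}{16} + \left(\frac{2}{1} + \frac{1}{48} \cdot 1\right)\right) \left(-178\right) = \left(\frac{729}{16} + \left(2 \cdot 1 + \frac{1}{48}\right)\right) \left(-178\right) = \left(\frac{729}{16} + \left(2 + \frac{1}{48}\right)\right) \left(-178\right) = \left(\frac{729}{16} + \frac{97}{48}\right) \left(-178\right) = \frac{571}{12} \left(-178\right) = - \frac{50819}{6}$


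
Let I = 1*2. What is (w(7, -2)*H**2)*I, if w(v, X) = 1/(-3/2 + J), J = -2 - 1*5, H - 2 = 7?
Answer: -324/17 ≈ -19.059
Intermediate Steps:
H = 9 (H = 2 + 7 = 9)
J = -7 (J = -2 - 5 = -7)
I = 2
w(v, X) = -2/17 (w(v, X) = 1/(-3/2 - 7) = 1/(-17/2) = -2/17)
(w(7, -2)*H**2)*I = -2/17*9**2*2 = -2/17*81*2 = -162/17*2 = -324/17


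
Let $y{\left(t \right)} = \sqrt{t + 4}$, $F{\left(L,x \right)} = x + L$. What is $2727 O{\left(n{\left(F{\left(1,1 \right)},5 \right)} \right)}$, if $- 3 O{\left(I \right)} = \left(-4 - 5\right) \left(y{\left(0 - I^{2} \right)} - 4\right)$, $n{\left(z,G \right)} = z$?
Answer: $-32724$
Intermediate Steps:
$F{\left(L,x \right)} = L + x$
$y{\left(t \right)} = \sqrt{4 + t}$
$O{\left(I \right)} = -12 + 3 \sqrt{4 - I^{2}}$ ($O{\left(I \right)} = - \frac{\left(-4 - 5\right) \left(\sqrt{4 + \left(0 - I^{2}\right)} - 4\right)}{3} = - \frac{\left(-9\right) \left(\sqrt{4 - I^{2}} - 4\right)}{3} = - \frac{\left(-9\right) \left(-4 + \sqrt{4 - I^{2}}\right)}{3} = - \frac{36 - 9 \sqrt{4 - I^{2}}}{3} = -12 + 3 \sqrt{4 - I^{2}}$)
$2727 O{\left(n{\left(F{\left(1,1 \right)},5 \right)} \right)} = 2727 \left(-12 + 3 \sqrt{4 - \left(1 + 1\right)^{2}}\right) = 2727 \left(-12 + 3 \sqrt{4 - 2^{2}}\right) = 2727 \left(-12 + 3 \sqrt{4 - 4}\right) = 2727 \left(-12 + 3 \sqrt{0}\right) = 2727 \left(-12 + 3 \cdot 0\right) = 2727 \left(-12 + 0\right) = 2727 \left(-12\right) = -32724$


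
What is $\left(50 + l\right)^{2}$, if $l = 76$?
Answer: $15876$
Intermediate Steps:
$\left(50 + l\right)^{2} = \left(50 + 76\right)^{2} = 126^{2} = 15876$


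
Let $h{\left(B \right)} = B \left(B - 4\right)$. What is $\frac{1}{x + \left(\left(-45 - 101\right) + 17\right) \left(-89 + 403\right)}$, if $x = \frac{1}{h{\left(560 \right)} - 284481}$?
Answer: $- \frac{26879}{1088760773} \approx -2.4688 \cdot 10^{-5}$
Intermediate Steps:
$h{\left(B \right)} = B \left(-4 + B\right)$
$x = \frac{1}{26879}$ ($x = \frac{1}{560 \left(-4 + 560\right) - 284481} = \frac{1}{560 \cdot 556 - 284481} = \frac{1}{311360 - 284481} = \frac{1}{26879} \approx 3.7204 \cdot 10^{-5}$)
$\frac{1}{x + \left(\left(-45 - 101\right) + 17\right) \left(-89 + 403\right)} = \frac{1}{\frac{1}{26879} + \left(\left(-45 - 101\right) + 17\right) \left(-89 + 403\right)} = \frac{1}{\frac{1}{26879} + \left(-146 + 17\right) 314} = \frac{1}{\frac{1}{26879} - 40506} = \frac{1}{- \frac{1088760773}{26879}} = - \frac{26879}{1088760773}$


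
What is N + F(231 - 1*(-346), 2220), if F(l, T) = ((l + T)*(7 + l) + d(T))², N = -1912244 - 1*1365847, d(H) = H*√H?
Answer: 2679090138613 + 14505018240*√555 ≈ 3.0208e+12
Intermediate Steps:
d(H) = H^(3/2)
N = -3278091 (N = -1912244 - 1365847 = -3278091)
F(l, T) = (T^(3/2) + (7 + l)*(T + l))² (F(l, T) = ((l + T)*(7 + l) + T^(3/2))² = ((T + l)*(7 + l) + T^(3/2))² = ((7 + l)*(T + l) + T^(3/2))² = (T^(3/2) + (7 + l)*(T + l))²)
N + F(231 - 1*(-346), 2220) = -3278091 + (2220^(3/2) + (231 - 1*(-346))² + 7*2220 + 7*(231 - 1*(-346)) + 2220*(231 - 1*(-346)))² = -3278091 + (4440*√555 + (231 + 346)² + 15540 + 7*(231 + 346) + 2220*(231 + 346))² = -3278091 + (4440*√555 + 577² + 15540 + 7*577 + 2220*577)² = -3278091 + (4440*√555 + 332929 + 15540 + 4039 + 1280940)² = -3278091 + (1633448 + 4440*√555)²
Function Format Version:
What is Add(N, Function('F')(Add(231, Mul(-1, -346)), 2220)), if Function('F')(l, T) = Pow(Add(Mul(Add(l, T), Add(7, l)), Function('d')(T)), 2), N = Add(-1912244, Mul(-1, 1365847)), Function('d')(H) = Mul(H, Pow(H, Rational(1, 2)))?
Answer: Add(2679090138613, Mul(14505018240, Pow(555, Rational(1, 2)))) ≈ 3.0208e+12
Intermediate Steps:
Function('d')(H) = Pow(H, Rational(3, 2))
N = -3278091 (N = Add(-1912244, -1365847) = -3278091)
Function('F')(l, T) = Pow(Add(Pow(T, Rational(3, 2)), Mul(Add(7, l), Add(T, l))), 2) (Function('F')(l, T) = Pow(Add(Mul(Add(l, T), Add(7, l)), Pow(T, Rational(3, 2))), 2) = Pow(Add(Mul(Add(T, l), Add(7, l)), Pow(T, Rational(3, 2))), 2) = Pow(Add(Mul(Add(7, l), Add(T, l)), Pow(T, Rational(3, 2))), 2) = Pow(Add(Pow(T, Rational(3, 2)), Mul(Add(7, l), Add(T, l))), 2))
Add(N, Function('F')(Add(231, Mul(-1, -346)), 2220)) = Add(-3278091, Pow(Add(Pow(2220, Rational(3, 2)), Pow(Add(231, Mul(-1, -346)), 2), Mul(7, 2220), Mul(7, Add(231, Mul(-1, -346))), Mul(2220, Add(231, Mul(-1, -346)))), 2)) = Add(-3278091, Pow(Add(Mul(4440, Pow(555, Rational(1, 2))), Pow(Add(231, 346), 2), 15540, Mul(7, Add(231, 346)), Mul(2220, Add(231, 346))), 2)) = Add(-3278091, Pow(Add(Mul(4440, Pow(555, Rational(1, 2))), Pow(577, 2), 15540, Mul(7, 577), Mul(2220, 577)), 2)) = Add(-3278091, Pow(Add(Mul(4440, Pow(555, Rational(1, 2))), 332929, 15540, 4039, 1280940), 2)) = Add(-3278091, Pow(Add(1633448, Mul(4440, Pow(555, Rational(1, 2)))), 2))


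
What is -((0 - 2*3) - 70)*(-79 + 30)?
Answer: -3724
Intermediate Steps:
-((0 - 2*3) - 70)*(-79 + 30) = -((0 - 6) - 70)*(-49) = -(-6 - 70)*(-49) = -(-76)*(-49) = -1*3724 = -3724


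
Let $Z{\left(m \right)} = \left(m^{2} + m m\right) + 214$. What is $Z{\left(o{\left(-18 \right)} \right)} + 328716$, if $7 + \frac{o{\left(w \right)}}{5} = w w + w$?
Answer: $4798980$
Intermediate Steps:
$o{\left(w \right)} = -35 + 5 w + 5 w^{2}$ ($o{\left(w \right)} = -35 + 5 \left(w w + w\right) = -35 + 5 \left(w^{2} + w\right) = -35 + 5 \left(w + w^{2}\right) = -35 + \left(5 w + 5 w^{2}\right) = -35 + 5 w + 5 w^{2}$)
$Z{\left(m \right)} = 214 + 2 m^{2}$ ($Z{\left(m \right)} = \left(m^{2} + m^{2}\right) + 214 = 2 m^{2} + 214 = 214 + 2 m^{2}$)
$Z{\left(o{\left(-18 \right)} \right)} + 328716 = \left(214 + 2 \left(-35 + 5 \left(-18\right) + 5 \left(-18\right)^{2}\right)^{2}\right) + 328716 = \left(214 + 2 \left(-35 - 90 + 5 \cdot 324\right)^{2}\right) + 328716 = \left(214 + 2 \left(-35 - 90 + 1620\right)^{2}\right) + 328716 = \left(214 + 2 \cdot 1495^{2}\right) + 328716 = \left(214 + 2 \cdot 2235025\right) + 328716 = \left(214 + 4470050\right) + 328716 = 4470264 + 328716 = 4798980$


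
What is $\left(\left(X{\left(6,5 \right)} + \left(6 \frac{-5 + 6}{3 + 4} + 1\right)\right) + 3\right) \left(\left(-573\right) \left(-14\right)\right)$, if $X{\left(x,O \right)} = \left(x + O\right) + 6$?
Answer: $175338$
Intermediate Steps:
$X{\left(x,O \right)} = 6 + O + x$ ($X{\left(x,O \right)} = \left(O + x\right) + 6 = 6 + O + x$)
$\left(\left(X{\left(6,5 \right)} + \left(6 \frac{-5 + 6}{3 + 4} + 1\right)\right) + 3\right) \left(\left(-573\right) \left(-14\right)\right) = \left(\left(\left(6 + 5 + 6\right) + \left(6 \frac{-5 + 6}{3 + 4} + 1\right)\right) + 3\right) \left(\left(-573\right) \left(-14\right)\right) = \left(\left(17 + \left(6 \cdot 1 \cdot \frac{1}{7} + 1\right)\right) + 3\right) 8022 = \left(\left(17 + \left(6 \cdot \frac{1}{7} + 1\right)\right) + 3\right) 8022 = \left(\left(17 + \left(\frac{6}{7} + 1\right)\right) + 3\right) 8022 = \left(\left(17 + \frac{13}{7}\right) + 3\right) 8022 = \left(\frac{132}{7} + 3\right) 8022 = \frac{153}{7} \cdot 8022 = 175338$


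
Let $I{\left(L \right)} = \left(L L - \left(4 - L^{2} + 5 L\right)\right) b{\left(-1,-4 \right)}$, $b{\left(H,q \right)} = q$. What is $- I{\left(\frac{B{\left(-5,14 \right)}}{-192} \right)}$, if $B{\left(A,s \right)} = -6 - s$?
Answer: $- \frac{5183}{288} \approx -17.997$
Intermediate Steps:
$I{\left(L \right)} = 16 - 8 L^{2} + 20 L$ ($I{\left(L \right)} = \left(L L - \left(4 - L^{2} + 5 L\right)\right) \left(-4\right) = \left(L^{2} - \left(4 - L^{2} + 5 L\right)\right) \left(-4\right) = \left(-4 - 5 L + 2 L^{2}\right) \left(-4\right) = 16 - 8 L^{2} + 20 L$)
$- I{\left(\frac{B{\left(-5,14 \right)}}{-192} \right)} = - (16 - 8 \left(\frac{-6 - 14}{-192}\right)^{2} + 20 \frac{-6 - 14}{-192}) = - (16 - 8 \left(\left(-6 - 14\right) \left(- \frac{1}{192}\right)\right)^{2} + 20 \left(-6 - 14\right) \left(- \frac{1}{192}\right)) = - (16 - 8 \left(\left(-20\right) \left(- \frac{1}{192}\right)\right)^{2} + 20 \left(\left(-20\right) \left(- \frac{1}{192}\right)\right)) = - (16 - 8 \left(\frac{5}{48}\right)^{2} + 20 \cdot \frac{5}{48}) = - (16 - \frac{25}{288} + \frac{25}{12}) = \left(-1\right) \frac{5183}{288} = - \frac{5183}{288}$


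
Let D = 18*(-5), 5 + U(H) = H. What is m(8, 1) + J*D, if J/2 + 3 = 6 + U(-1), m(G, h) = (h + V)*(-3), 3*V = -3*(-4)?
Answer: 525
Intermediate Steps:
U(H) = -5 + H
V = 4 (V = (-3*(-4))/3 = (⅓)*12 = 4)
m(G, h) = -12 - 3*h (m(G, h) = (h + 4)*(-3) = (4 + h)*(-3) = -12 - 3*h)
D = -90
J = -6 (J = -6 + 2*(6 + (-5 - 1)) = -6 + 2*(6 - 6) = -6 + 2*0 = -6 + 0 = -6)
m(8, 1) + J*D = (-12 - 3*1) - 6*(-90) = (-12 - 3) + 540 = -15 + 540 = 525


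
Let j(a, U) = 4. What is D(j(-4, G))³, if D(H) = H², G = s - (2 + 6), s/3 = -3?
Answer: 4096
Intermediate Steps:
s = -9 (s = 3*(-3) = -9)
G = -17 (G = -9 - (2 + 6) = -9 - 1*8 = -9 - 8 = -17)
D(j(-4, G))³ = (4²)³ = 16³ = 4096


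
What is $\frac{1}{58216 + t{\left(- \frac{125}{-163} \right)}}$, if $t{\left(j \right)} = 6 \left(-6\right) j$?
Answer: $\frac{163}{9484708} \approx 1.7186 \cdot 10^{-5}$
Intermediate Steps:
$t{\left(j \right)} = - 36 j$
$\frac{1}{58216 + t{\left(- \frac{125}{-163} \right)}} = \frac{1}{58216 - 36 \left(- \frac{125}{-163}\right)} = \frac{1}{58216 - 36 \left(\left(-125\right) \left(- \frac{1}{163}\right)\right)} = \frac{1}{58216 - \frac{4500}{163}} = \frac{1}{\frac{9484708}{163}} = \frac{163}{9484708}$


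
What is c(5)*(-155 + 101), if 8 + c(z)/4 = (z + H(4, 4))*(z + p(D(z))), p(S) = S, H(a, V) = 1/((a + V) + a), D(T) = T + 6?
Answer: -15840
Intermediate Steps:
D(T) = 6 + T
H(a, V) = 1/(V + 2*a) (H(a, V) = 1/((V + a) + a) = 1/(V + 2*a))
c(z) = -32 + 4*(6 + 2*z)*(1/12 + z) (c(z) = -32 + 4*((z + 1/(4 + 2*4))*(z + (6 + z))) = -32 + 4*((z + 1/(4 + 8))*(6 + 2*z)) = -32 + 4*((z + 1/12)*(6 + 2*z)) = -32 + 4*((1/12 + z)*(6 + 2*z)) = -32 + 4*((6 + 2*z)*(1/12 + z)) = -32 + 4*(6 + 2*z)*(1/12 + z))
c(5)*(-155 + 101) = (-30 + 8*5² + (74/3)*5)*(-155 + 101) = (-30 + 8*25 + 370/3)*(-54) = (-30 + 200 + 370/3)*(-54) = (880/3)*(-54) = -15840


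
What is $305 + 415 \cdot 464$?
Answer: $192865$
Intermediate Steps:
$305 + 415 \cdot 464 = 305 + 192560 = 192865$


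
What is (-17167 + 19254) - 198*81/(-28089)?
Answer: 6515309/3121 ≈ 2087.6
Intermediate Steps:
(-17167 + 19254) - 198*81/(-28089) = 2087 - 16038*(-1/28089) = 2087 + 1782/3121 = 6515309/3121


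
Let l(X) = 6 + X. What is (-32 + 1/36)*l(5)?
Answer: -12661/36 ≈ -351.69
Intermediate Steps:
(-32 + 1/36)*l(5) = (-32 + 1/36)*(6 + 5) = (-32 + 1/36)*11 = -1151/36*11 = -12661/36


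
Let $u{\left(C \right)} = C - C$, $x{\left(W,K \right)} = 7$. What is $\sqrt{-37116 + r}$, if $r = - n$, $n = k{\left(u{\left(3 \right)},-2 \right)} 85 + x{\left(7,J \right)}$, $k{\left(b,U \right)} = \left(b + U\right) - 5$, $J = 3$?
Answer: $4 i \sqrt{2283} \approx 191.12 i$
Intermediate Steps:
$u{\left(C \right)} = 0$
$k{\left(b,U \right)} = -5 + U + b$ ($k{\left(b,U \right)} = \left(U + b\right) - 5 = -5 + U + b$)
$n = -588$ ($n = \left(-5 - 2 + 0\right) 85 + 7 = \left(-7\right) 85 + 7 = -595 + 7 = -588$)
$r = 588$ ($r = \left(-1\right) \left(-588\right) = 588$)
$\sqrt{-37116 + r} = \sqrt{-37116 + 588} = \sqrt{-36528} = 4 i \sqrt{2283}$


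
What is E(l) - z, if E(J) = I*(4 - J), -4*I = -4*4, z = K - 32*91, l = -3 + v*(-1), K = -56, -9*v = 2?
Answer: 26956/9 ≈ 2995.1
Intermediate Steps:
v = -2/9 (v = -⅑*2 = -2/9 ≈ -0.22222)
l = -25/9 (l = -3 - 2/9*(-1) = -3 + 2/9 = -25/9 ≈ -2.7778)
z = -2968 (z = -56 - 32*91 = -56 - 2912 = -2968)
I = 4 (I = -(-1)*4 = -¼*(-16) = 4)
E(J) = 16 - 4*J (E(J) = 4*(4 - J) = 16 - 4*J)
E(l) - z = (16 - 4*(-25/9)) - 1*(-2968) = (16 + 100/9) + 2968 = 244/9 + 2968 = 26956/9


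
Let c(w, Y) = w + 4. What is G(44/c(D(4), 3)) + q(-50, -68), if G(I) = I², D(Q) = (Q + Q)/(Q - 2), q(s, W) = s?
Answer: -79/4 ≈ -19.750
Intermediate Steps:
D(Q) = 2*Q/(-2 + Q) (D(Q) = (2*Q)/(-2 + Q) = 2*Q/(-2 + Q))
c(w, Y) = 4 + w
G(44/c(D(4), 3)) + q(-50, -68) = (44/(4 + 2*4/(-2 + 4)))² - 50 = (44/(4 + 2*4/2))² - 50 = (44/(4 + 2*4*(½)))² - 50 = (44/(4 + 4))² - 50 = (44/8)² - 50 = (44*(⅛))² - 50 = (11/2)² - 50 = 121/4 - 50 = -79/4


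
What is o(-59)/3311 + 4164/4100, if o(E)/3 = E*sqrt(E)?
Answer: 1041/1025 - 177*I*sqrt(59)/3311 ≈ 1.0156 - 0.41062*I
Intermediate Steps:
o(E) = 3*E**(3/2) (o(E) = 3*(E*sqrt(E)) = 3*E**(3/2))
o(-59)/3311 + 4164/4100 = (3*(-59)**(3/2))/3311 + 4164/4100 = (3*(-59*I*sqrt(59)))*(1/3311) + 4164*(1/4100) = -177*I*sqrt(59)*(1/3311) + 1041/1025 = -177*I*sqrt(59)/3311 + 1041/1025 = 1041/1025 - 177*I*sqrt(59)/3311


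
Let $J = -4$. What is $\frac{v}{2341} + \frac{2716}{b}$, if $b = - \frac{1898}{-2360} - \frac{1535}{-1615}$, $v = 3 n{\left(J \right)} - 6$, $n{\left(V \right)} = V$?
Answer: $\frac{346190791382}{223661481} \approx 1547.8$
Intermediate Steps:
$v = -18$ ($v = 3 \left(-4\right) - 6 = -12 - 6 = -18$)
$b = \frac{668787}{381140}$ ($b = \left(-1898\right) \left(- \frac{1}{2360}\right) - - \frac{307}{323} = \frac{949}{1180} + \frac{307}{323} = \frac{668787}{381140} \approx 1.7547$)
$\frac{v}{2341} + \frac{2716}{b} = - \frac{18}{2341} + \frac{2716}{\frac{668787}{381140}} = \left(-18\right) \frac{1}{2341} + 2716 \cdot \frac{381140}{668787} = - \frac{18}{2341} + \frac{147882320}{95541} = \frac{346190791382}{223661481}$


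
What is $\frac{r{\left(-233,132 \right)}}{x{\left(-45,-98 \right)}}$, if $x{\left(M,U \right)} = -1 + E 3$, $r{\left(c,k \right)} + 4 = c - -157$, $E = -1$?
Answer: $20$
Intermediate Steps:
$r{\left(c,k \right)} = 153 + c$ ($r{\left(c,k \right)} = -4 + \left(c - -157\right) = -4 + \left(c + 157\right) = -4 + \left(157 + c\right) = 153 + c$)
$x{\left(M,U \right)} = -4$ ($x{\left(M,U \right)} = -1 - 3 = -4$)
$\frac{r{\left(-233,132 \right)}}{x{\left(-45,-98 \right)}} = \frac{153 - 233}{-4} = \left(-80\right) \left(- \frac{1}{4}\right) = 20$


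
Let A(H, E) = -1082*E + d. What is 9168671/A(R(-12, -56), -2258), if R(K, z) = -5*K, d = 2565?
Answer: 9168671/2445721 ≈ 3.7489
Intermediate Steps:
A(H, E) = 2565 - 1082*E (A(H, E) = -1082*E + 2565 = 2565 - 1082*E)
9168671/A(R(-12, -56), -2258) = 9168671/(2565 - 1082*(-2258)) = 9168671/(2565 + 2443156) = 9168671/2445721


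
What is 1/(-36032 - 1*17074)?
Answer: -1/53106 ≈ -1.8830e-5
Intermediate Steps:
1/(-36032 - 1*17074) = 1/(-36032 - 17074) = 1/(-53106) = -1/53106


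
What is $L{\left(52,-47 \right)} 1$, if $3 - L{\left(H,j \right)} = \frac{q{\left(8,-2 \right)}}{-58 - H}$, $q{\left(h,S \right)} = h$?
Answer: $\frac{169}{55} \approx 3.0727$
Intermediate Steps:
$L{\left(H,j \right)} = 3 - \frac{8}{-58 - H}$
$L{\left(52,-47 \right)} 1 = \frac{182 + 3 \cdot 52}{58 + 52} \cdot 1 = \frac{182 + 156}{110} \cdot 1 = \frac{1}{110} \cdot 338 \cdot 1 = \frac{169}{55} \cdot 1 = \frac{169}{55}$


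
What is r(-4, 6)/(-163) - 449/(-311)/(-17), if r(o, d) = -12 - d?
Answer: 21979/861781 ≈ 0.025504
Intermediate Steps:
r(-4, 6)/(-163) - 449/(-311)/(-17) = (-12 - 1*6)/(-163) - 449/(-311)/(-17) = (-12 - 6)*(-1/163) - 449*(-1/311)*(-1/17) = -18*(-1/163) + (449/311)*(-1/17) = 18/163 - 449/5287 = 21979/861781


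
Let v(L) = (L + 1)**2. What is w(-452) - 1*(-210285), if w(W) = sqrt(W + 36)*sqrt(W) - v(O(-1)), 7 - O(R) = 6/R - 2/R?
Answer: 210141 - 8*sqrt(2938) ≈ 2.0971e+5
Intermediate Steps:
O(R) = 7 - 4/R (O(R) = 7 - (6/R - 2/R) = 7 - 4/R)
v(L) = (1 + L)**2
w(W) = -144 + sqrt(W)*sqrt(36 + W) (w(W) = sqrt(W + 36)*sqrt(W) - (1 + (7 - 4/(-1)))**2 = sqrt(36 + W)*sqrt(W) - (1 + (7 - 4*(-1)))**2 = sqrt(W)*sqrt(36 + W) - (1 + (7 + 4))**2 = sqrt(W)*sqrt(36 + W) - (1 + 11)**2 = sqrt(W)*sqrt(36 + W) - 1*12**2 = sqrt(W)*sqrt(36 + W) - 1*144 = sqrt(W)*sqrt(36 + W) - 144 = -144 + sqrt(W)*sqrt(36 + W))
w(-452) - 1*(-210285) = (-144 + sqrt(-452)*sqrt(36 - 452)) - 1*(-210285) = (-144 + (2*I*sqrt(113))*sqrt(-416)) + 210285 = (-144 + (2*I*sqrt(113))*(4*I*sqrt(26))) + 210285 = (-144 - 8*sqrt(2938)) + 210285 = 210141 - 8*sqrt(2938)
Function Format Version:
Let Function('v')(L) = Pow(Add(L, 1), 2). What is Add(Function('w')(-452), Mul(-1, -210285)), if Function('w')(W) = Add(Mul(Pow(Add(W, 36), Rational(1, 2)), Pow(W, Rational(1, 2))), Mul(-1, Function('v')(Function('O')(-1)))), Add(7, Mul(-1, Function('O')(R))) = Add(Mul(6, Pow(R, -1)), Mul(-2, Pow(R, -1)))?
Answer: Add(210141, Mul(-8, Pow(2938, Rational(1, 2)))) ≈ 2.0971e+5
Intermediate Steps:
Function('O')(R) = Add(7, Mul(-4, Pow(R, -1))) (Function('O')(R) = Add(7, Mul(-1, Add(Mul(6, Pow(R, -1)), Mul(-2, Pow(R, -1))))) = Add(7, Mul(-1, Mul(4, Pow(R, -1)))) = Add(7, Mul(-4, Pow(R, -1))))
Function('v')(L) = Pow(Add(1, L), 2)
Function('w')(W) = Add(-144, Mul(Pow(W, Rational(1, 2)), Pow(Add(36, W), Rational(1, 2)))) (Function('w')(W) = Add(Mul(Pow(Add(W, 36), Rational(1, 2)), Pow(W, Rational(1, 2))), Mul(-1, Pow(Add(1, Add(7, Mul(-4, Pow(-1, -1)))), 2))) = Add(Mul(Pow(Add(36, W), Rational(1, 2)), Pow(W, Rational(1, 2))), Mul(-1, Pow(Add(1, Add(7, Mul(-4, -1))), 2))) = Add(Mul(Pow(W, Rational(1, 2)), Pow(Add(36, W), Rational(1, 2))), Mul(-1, Pow(Add(1, Add(7, 4)), 2))) = Add(Mul(Pow(W, Rational(1, 2)), Pow(Add(36, W), Rational(1, 2))), Mul(-1, Pow(Add(1, 11), 2))) = Add(Mul(Pow(W, Rational(1, 2)), Pow(Add(36, W), Rational(1, 2))), Mul(-1, Pow(12, 2))) = Add(Mul(Pow(W, Rational(1, 2)), Pow(Add(36, W), Rational(1, 2))), Mul(-1, 144)) = Add(Mul(Pow(W, Rational(1, 2)), Pow(Add(36, W), Rational(1, 2))), -144) = Add(-144, Mul(Pow(W, Rational(1, 2)), Pow(Add(36, W), Rational(1, 2)))))
Add(Function('w')(-452), Mul(-1, -210285)) = Add(Add(-144, Mul(Pow(-452, Rational(1, 2)), Pow(Add(36, -452), Rational(1, 2)))), Mul(-1, -210285)) = Add(Add(-144, Mul(Mul(2, I, Pow(113, Rational(1, 2))), Pow(-416, Rational(1, 2)))), 210285) = Add(Add(-144, Mul(Mul(2, I, Pow(113, Rational(1, 2))), Mul(4, I, Pow(26, Rational(1, 2))))), 210285) = Add(Add(-144, Mul(-8, Pow(2938, Rational(1, 2)))), 210285) = Add(210141, Mul(-8, Pow(2938, Rational(1, 2))))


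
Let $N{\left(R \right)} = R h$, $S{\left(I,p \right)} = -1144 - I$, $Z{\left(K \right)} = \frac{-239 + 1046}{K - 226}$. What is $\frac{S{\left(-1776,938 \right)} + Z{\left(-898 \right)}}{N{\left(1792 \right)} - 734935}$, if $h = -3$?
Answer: $- \frac{709561}{832109564} \approx -0.00085273$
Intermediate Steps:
$Z{\left(K \right)} = \frac{807}{-226 + K}$
$N{\left(R \right)} = - 3 R$ ($N{\left(R \right)} = R \left(-3\right) = - 3 R$)
$\frac{S{\left(-1776,938 \right)} + Z{\left(-898 \right)}}{N{\left(1792 \right)} - 734935} = \frac{\left(-1144 - -1776\right) + \frac{807}{-226 - 898}}{\left(-3\right) 1792 - 734935} = \frac{\left(-1144 + 1776\right) + \frac{807}{-1124}}{-5376 - 734935} = \frac{632 + 807 \left(- \frac{1}{1124}\right)}{-740311} = \left(632 - \frac{807}{1124}\right) \left(- \frac{1}{740311}\right) = \frac{709561}{1124} \left(- \frac{1}{740311}\right) = - \frac{709561}{832109564}$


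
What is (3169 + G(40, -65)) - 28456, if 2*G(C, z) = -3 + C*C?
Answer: -48977/2 ≈ -24489.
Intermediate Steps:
G(C, z) = -3/2 + C²/2 (G(C, z) = (-3 + C*C)/2 = (-3 + C²)/2 = -3/2 + C²/2)
(3169 + G(40, -65)) - 28456 = (3169 + (-3/2 + (½)*40²)) - 28456 = (3169 + (-3/2 + (½)*1600)) - 28456 = (3169 + (-3/2 + 800)) - 28456 = (3169 + 1597/2) - 28456 = 7935/2 - 28456 = -48977/2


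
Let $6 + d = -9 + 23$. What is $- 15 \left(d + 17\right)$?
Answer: $-375$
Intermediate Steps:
$d = 8$ ($d = -6 + \left(-9 + 23\right) = -6 + 14 = 8$)
$- 15 \left(d + 17\right) = - 15 \left(8 + 17\right) = \left(-15\right) 25 = -375$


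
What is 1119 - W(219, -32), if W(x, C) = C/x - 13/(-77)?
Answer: 18869314/16863 ≈ 1119.0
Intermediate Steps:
W(x, C) = 13/77 + C/x (W(x, C) = C/x - 13*(-1/77) = C/x + 13/77 = 13/77 + C/x)
1119 - W(219, -32) = 1119 - (13/77 - 32/219) = 1119 - 1*383/16863 = 1119 - 383/16863 = 18869314/16863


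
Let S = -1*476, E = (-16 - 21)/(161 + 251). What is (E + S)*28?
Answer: -1373043/103 ≈ -13331.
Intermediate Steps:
E = -37/412 ≈ -0.089806
S = -476
(E + S)*28 = (-37/412 - 476)*28 = -196149/412*28 = -1373043/103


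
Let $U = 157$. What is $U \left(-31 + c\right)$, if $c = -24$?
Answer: $-8635$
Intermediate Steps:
$U \left(-31 + c\right) = 157 \left(-31 - 24\right) = 157 \left(-55\right) = -8635$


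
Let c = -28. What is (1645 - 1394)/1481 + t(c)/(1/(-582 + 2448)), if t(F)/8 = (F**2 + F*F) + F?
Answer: 34046886971/1481 ≈ 2.2989e+7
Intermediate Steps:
t(F) = 8*F + 16*F**2 (t(F) = 8*((F**2 + F*F) + F) = 8*((F**2 + F**2) + F) = 8*(2*F**2 + F) = 8*(F + 2*F**2) = 8*F + 16*F**2)
(1645 - 1394)/1481 + t(c)/(1/(-582 + 2448)) = (1645 - 1394)/1481 + (8*(-28)*(1 + 2*(-28)))/(1/(-582 + 2448)) = 251*(1/1481) + (8*(-28)*(1 - 56))/(1/1866) = 251/1481 + (8*(-28)*(-55))/(1/1866) = 251/1481 + 12320*1866 = 251/1481 + 22989120 = 34046886971/1481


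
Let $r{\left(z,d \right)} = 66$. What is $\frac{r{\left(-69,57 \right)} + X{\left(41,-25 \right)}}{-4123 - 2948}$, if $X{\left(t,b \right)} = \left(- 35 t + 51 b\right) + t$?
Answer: $\frac{2603}{7071} \approx 0.36812$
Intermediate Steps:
$X{\left(t,b \right)} = - 34 t + 51 b$
$\frac{r{\left(-69,57 \right)} + X{\left(41,-25 \right)}}{-4123 - 2948} = \frac{66 + \left(\left(-34\right) 41 + 51 \left(-25\right)\right)}{-4123 - 2948} = \frac{66 - 2669}{-7071} = \left(66 - 2669\right) \left(- \frac{1}{7071}\right) = \left(-2603\right) \left(- \frac{1}{7071}\right) = \frac{2603}{7071}$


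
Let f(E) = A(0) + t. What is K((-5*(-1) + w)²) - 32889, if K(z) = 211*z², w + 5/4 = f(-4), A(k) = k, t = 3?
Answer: 103714467/256 ≈ 4.0513e+5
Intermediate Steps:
f(E) = 3 (f(E) = 0 + 3 = 3)
w = 7/4 (w = -5/4 + 3 = 7/4 ≈ 1.7500)
K((-5*(-1) + w)²) - 32889 = 211*((-5*(-1) + 7/4)²)² - 32889 = 211*((5 + 7/4)²)² - 32889 = 211*((27/4)²)² - 32889 = 211*(729/16)² - 32889 = 211*(531441/256) - 32889 = 112134051/256 - 32889 = 103714467/256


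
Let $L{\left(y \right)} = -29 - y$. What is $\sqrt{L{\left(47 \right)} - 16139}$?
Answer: $i \sqrt{16215} \approx 127.34 i$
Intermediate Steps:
$\sqrt{L{\left(47 \right)} - 16139} = \sqrt{\left(-29 - 47\right) - 16139} = \sqrt{-76 - 16139} = \sqrt{-16215} = i \sqrt{16215}$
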